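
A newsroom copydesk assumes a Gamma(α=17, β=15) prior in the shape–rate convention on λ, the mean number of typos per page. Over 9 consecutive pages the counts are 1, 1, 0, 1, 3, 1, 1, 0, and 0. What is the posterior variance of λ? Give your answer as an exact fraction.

Total count: 1 + 1 + 0 + 1 + 3 + 1 + 1 + 0 + 0 = 8.
Total exposure: 9 pages.
Conjugate update: add total count to the shape and total exposure to the rate, giving Gamma(25, 24).
Posterior variance = α'/β'² = 25/576.

25/576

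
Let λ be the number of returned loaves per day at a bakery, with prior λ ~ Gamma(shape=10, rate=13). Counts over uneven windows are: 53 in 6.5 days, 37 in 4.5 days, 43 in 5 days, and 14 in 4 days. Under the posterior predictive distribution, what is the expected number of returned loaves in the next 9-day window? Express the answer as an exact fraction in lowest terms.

471/11

Total count: 53 + 37 + 43 + 14 = 147.
Total exposure: 6.5 + 4.5 + 5 + 4 = 20 days.
By Gamma–Poisson conjugacy, the posterior is Gamma(α + Σx, β + Σt) = Gamma(10 + 147, 13 + 20) = Gamma(157, 33).
Predictive mean over a 9-day window = T·E[λ|data] = 9·157/33 = 471/11.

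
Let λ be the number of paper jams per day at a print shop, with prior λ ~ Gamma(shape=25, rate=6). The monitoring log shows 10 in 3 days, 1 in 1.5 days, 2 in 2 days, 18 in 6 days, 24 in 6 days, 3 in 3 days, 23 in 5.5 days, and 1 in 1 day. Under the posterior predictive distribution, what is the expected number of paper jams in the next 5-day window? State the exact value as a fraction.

Total count: 10 + 1 + 2 + 18 + 24 + 3 + 23 + 1 = 82.
Total exposure: 3 + 1.5 + 2 + 6 + 6 + 3 + 5.5 + 1 = 28 days.
Gamma(α, β) with Poisson data over total exposure Σt gives posterior Gamma(α+Σx, β+Σt) = Gamma(107, 34).
Predictive mean over a 5-day window = T·E[λ|data] = 5·107/34 = 535/34.

535/34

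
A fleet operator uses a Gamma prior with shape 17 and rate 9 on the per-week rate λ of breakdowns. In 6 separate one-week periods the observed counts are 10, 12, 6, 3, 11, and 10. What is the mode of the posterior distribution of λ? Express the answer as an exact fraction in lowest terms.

Total count: 10 + 12 + 6 + 3 + 11 + 10 = 52.
Total exposure: 6 weeks.
The Gamma prior is conjugate for the Poisson rate, so λ | data ~ Gamma(17+52, 9+6) = Gamma(69, 15).
Posterior mode = (α'−1)/β' = 68/15.

68/15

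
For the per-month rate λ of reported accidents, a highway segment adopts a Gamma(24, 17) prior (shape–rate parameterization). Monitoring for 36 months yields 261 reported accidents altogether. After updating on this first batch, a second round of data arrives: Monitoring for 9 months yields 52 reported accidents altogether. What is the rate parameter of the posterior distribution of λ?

Total count 261 over total exposure 36 months.
After the first batch: Gamma(24 + 261, 17 + 36) = Gamma(285, 53).
Total count 52 over total exposure 9 months.
After the second batch: Gamma(285 + 52, 53 + 9) = Gamma(337, 62).

62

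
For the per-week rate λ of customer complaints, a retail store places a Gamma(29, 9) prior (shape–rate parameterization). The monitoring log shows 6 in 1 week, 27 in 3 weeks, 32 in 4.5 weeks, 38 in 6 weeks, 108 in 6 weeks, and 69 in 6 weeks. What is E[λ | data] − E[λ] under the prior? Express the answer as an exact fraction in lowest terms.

Total count: 6 + 27 + 32 + 38 + 108 + 69 = 280.
Total exposure: 1 + 3 + 4.5 + 6 + 6 + 6 = 26.5 weeks.
The Gamma prior is conjugate for the Poisson rate, so λ | data ~ Gamma(29+280, 9+26.5) = Gamma(309, 71/2).
Posterior mean = 309/(71/2) = 618/71; prior mean = 29/9 = 29/9. Difference = 618/71 − 29/9 = 3503/639.

3503/639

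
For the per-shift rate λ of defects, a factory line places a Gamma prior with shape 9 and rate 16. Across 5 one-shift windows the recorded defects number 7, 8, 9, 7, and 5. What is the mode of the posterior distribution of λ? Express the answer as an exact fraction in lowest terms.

Total count: 7 + 8 + 9 + 7 + 5 = 36.
Total exposure: 5 shifts.
Conjugate update: add total count to the shape and total exposure to the rate, giving Gamma(45, 21).
Posterior mode = (α'−1)/β' = 44/21.

44/21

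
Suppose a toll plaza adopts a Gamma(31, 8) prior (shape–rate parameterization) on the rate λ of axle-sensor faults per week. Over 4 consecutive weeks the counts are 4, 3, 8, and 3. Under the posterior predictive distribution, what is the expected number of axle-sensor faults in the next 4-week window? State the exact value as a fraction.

Total count: 4 + 3 + 8 + 3 = 18.
Total exposure: 4 weeks.
Conjugate update: add total count to the shape and total exposure to the rate, giving Gamma(49, 12).
Predictive mean over a 4-week window = T·E[λ|data] = 4·49/12 = 49/3.

49/3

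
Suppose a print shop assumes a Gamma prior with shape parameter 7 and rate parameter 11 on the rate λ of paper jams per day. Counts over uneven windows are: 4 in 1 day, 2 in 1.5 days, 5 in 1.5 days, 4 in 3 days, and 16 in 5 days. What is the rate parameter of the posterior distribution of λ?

Total count: 4 + 2 + 5 + 4 + 16 = 31.
Total exposure: 1 + 1.5 + 1.5 + 3 + 5 = 12 days.
The Gamma prior is conjugate for the Poisson rate, so λ | data ~ Gamma(7+31, 11+12) = Gamma(38, 23).

23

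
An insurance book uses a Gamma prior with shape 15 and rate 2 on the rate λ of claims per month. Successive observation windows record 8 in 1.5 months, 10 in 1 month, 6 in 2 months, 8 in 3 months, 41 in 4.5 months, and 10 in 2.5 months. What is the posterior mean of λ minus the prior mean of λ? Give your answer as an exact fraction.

Total count: 8 + 10 + 6 + 8 + 41 + 10 = 83.
Total exposure: 1.5 + 1 + 2 + 3 + 4.5 + 2.5 = 14.5 months.
Gamma(α, β) with Poisson data over total exposure Σt gives posterior Gamma(α+Σx, β+Σt) = Gamma(98, 33/2).
Posterior mean = 98/(33/2) = 196/33; prior mean = 15/2 = 15/2. Difference = 196/33 − 15/2 = -103/66.

-103/66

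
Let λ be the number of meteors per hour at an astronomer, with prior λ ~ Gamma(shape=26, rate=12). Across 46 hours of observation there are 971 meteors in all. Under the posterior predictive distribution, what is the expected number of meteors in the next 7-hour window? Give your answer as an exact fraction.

6979/58

Total count 971 over total exposure 46 hours.
Gamma(α, β) with Poisson data over total exposure Σt gives posterior Gamma(α+Σx, β+Σt) = Gamma(997, 58).
Predictive mean over a 7-hour window = T·E[λ|data] = 7·997/58 = 6979/58.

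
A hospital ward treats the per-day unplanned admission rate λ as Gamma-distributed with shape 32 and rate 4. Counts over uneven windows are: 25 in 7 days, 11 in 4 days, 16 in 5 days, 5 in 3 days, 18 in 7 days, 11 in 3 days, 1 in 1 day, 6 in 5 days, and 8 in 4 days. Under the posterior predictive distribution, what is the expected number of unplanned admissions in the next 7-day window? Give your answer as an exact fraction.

931/43

Total count: 25 + 11 + 16 + 5 + 18 + 11 + 1 + 6 + 8 = 101.
Total exposure: 7 + 4 + 5 + 3 + 7 + 3 + 1 + 5 + 4 = 39 days.
Conjugate update: add total count to the shape and total exposure to the rate, giving Gamma(133, 43).
Predictive mean over a 7-day window = T·E[λ|data] = 7·133/43 = 931/43.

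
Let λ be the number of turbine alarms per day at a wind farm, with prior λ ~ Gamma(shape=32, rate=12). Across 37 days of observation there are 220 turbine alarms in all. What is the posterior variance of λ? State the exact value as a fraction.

36/343

Total count 220 over total exposure 37 days.
Gamma(α, β) with Poisson data over total exposure Σt gives posterior Gamma(α+Σx, β+Σt) = Gamma(252, 49).
Posterior variance = α'/β'² = 252/2401 = 36/343.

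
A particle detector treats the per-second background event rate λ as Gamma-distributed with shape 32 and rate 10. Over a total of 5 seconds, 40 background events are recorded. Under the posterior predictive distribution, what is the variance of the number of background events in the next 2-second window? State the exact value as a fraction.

272/25

Total count 40 over total exposure 5 seconds.
Posterior: α' = 32 + 40 = 72, β' = 10 + 5 = 15.
The posterior predictive for a window of length T is Negative Binomial with variance T·α'·(β'+T)/β'² = 2·72·17/225 = 272/25.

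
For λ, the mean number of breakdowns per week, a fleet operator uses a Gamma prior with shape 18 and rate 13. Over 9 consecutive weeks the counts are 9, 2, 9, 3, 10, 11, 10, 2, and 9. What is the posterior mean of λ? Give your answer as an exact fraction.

83/22

Total count: 9 + 2 + 9 + 3 + 10 + 11 + 10 + 2 + 9 = 65.
Total exposure: 9 weeks.
Posterior: α' = 18 + 65 = 83, β' = 13 + 9 = 22.
Posterior mean = α'/β' = 83/22.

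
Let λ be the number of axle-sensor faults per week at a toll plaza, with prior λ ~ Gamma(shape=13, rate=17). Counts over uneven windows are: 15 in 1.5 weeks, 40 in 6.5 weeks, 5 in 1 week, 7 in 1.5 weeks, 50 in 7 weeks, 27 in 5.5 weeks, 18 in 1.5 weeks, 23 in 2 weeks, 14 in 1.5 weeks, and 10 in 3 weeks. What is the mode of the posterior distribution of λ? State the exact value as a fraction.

221/48

Total count: 15 + 40 + 5 + 7 + 50 + 27 + 18 + 23 + 14 + 10 = 209.
Total exposure: 1.5 + 6.5 + 1 + 1.5 + 7 + 5.5 + 1.5 + 2 + 1.5 + 3 = 31 weeks.
By Gamma–Poisson conjugacy, the posterior is Gamma(α + Σx, β + Σt) = Gamma(13 + 209, 17 + 31) = Gamma(222, 48).
Posterior mode = (α'−1)/β' = 221/48.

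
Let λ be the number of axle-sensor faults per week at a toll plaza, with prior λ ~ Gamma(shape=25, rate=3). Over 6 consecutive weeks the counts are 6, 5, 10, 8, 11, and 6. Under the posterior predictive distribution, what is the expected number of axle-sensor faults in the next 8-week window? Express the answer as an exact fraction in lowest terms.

Total count: 6 + 5 + 10 + 8 + 11 + 6 = 46.
Total exposure: 6 weeks.
Posterior: α' = 25 + 46 = 71, β' = 3 + 6 = 9.
Predictive mean over an 8-week window = T·E[λ|data] = 8·71/9 = 568/9.

568/9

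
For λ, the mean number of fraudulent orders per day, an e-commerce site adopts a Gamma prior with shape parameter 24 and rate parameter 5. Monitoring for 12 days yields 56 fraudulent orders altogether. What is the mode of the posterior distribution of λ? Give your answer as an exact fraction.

79/17

Total count 56 over total exposure 12 days.
Posterior: α' = 24 + 56 = 80, β' = 5 + 12 = 17.
Posterior mode = (α'−1)/β' = 79/17.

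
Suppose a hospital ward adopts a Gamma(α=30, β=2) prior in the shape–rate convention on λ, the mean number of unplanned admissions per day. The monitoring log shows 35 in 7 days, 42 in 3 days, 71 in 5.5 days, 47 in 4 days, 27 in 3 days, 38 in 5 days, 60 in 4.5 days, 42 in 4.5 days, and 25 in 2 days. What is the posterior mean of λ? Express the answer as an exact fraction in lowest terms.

278/27

Total count: 35 + 42 + 71 + 47 + 27 + 38 + 60 + 42 + 25 = 387.
Total exposure: 7 + 3 + 5.5 + 4 + 3 + 5 + 4.5 + 4.5 + 2 = 38.5 days.
By Gamma–Poisson conjugacy, the posterior is Gamma(α + Σx, β + Σt) = Gamma(30 + 387, 2 + 38.5) = Gamma(417, 81/2).
Posterior mean = α'/β' = 417/(81/2) = 278/27.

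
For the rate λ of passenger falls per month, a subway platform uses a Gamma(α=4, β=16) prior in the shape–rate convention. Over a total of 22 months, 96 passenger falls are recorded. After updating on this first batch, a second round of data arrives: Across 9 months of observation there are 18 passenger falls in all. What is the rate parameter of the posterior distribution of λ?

Total count 96 over total exposure 22 months.
After the first batch: Gamma(4 + 96, 16 + 22) = Gamma(100, 38).
Total count 18 over total exposure 9 months.
After the second batch: Gamma(100 + 18, 38 + 9) = Gamma(118, 47).

47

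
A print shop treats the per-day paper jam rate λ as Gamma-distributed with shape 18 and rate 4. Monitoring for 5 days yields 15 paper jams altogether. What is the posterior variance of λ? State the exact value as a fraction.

11/27

Total count 15 over total exposure 5 days.
Conjugate update: add total count to the shape and total exposure to the rate, giving Gamma(33, 9).
Posterior variance = α'/β'² = 33/81 = 11/27.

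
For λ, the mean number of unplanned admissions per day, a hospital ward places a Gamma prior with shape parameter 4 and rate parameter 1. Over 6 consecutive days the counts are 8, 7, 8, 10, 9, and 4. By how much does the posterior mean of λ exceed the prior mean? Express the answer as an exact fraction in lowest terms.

Total count: 8 + 7 + 8 + 10 + 9 + 4 = 46.
Total exposure: 6 days.
Gamma(α, β) with Poisson data over total exposure Σt gives posterior Gamma(α+Σx, β+Σt) = Gamma(50, 7).
Posterior mean = 50/7 = 50/7; prior mean = 4/1 = 4. Difference = 50/7 − 4 = 22/7.

22/7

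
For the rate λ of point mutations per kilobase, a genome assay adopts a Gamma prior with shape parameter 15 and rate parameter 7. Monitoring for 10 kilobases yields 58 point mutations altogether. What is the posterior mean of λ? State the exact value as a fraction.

73/17

Total count 58 over total exposure 10 kilobases.
By Gamma–Poisson conjugacy, the posterior is Gamma(α + Σx, β + Σt) = Gamma(15 + 58, 7 + 10) = Gamma(73, 17).
Posterior mean = α'/β' = 73/17.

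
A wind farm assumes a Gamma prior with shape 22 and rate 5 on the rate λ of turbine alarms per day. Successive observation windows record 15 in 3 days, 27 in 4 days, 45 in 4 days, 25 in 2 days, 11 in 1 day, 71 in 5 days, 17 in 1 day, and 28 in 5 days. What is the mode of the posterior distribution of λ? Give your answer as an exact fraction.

Total count: 15 + 27 + 45 + 25 + 11 + 71 + 17 + 28 = 239.
Total exposure: 3 + 4 + 4 + 2 + 1 + 5 + 1 + 5 = 25 days.
By Gamma–Poisson conjugacy, the posterior is Gamma(α + Σx, β + Σt) = Gamma(22 + 239, 5 + 25) = Gamma(261, 30).
Posterior mode = (α'−1)/β' = 260/30 = 26/3.

26/3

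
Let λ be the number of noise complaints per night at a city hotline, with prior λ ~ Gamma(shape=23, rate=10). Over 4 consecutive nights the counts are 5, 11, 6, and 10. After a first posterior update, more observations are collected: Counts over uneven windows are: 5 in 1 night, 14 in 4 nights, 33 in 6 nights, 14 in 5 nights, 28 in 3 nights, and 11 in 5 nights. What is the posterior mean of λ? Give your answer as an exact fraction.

80/19

Total count: 5 + 11 + 6 + 10 = 32.
Total exposure: 4 nights.
After the first batch: Gamma(23 + 32, 10 + 4) = Gamma(55, 14).
Total count: 5 + 14 + 33 + 14 + 28 + 11 = 105.
Total exposure: 1 + 4 + 6 + 5 + 3 + 5 = 24 nights.
After the second batch: Gamma(55 + 105, 14 + 24) = Gamma(160, 38).
Posterior mean = α'/β' = 160/38 = 80/19.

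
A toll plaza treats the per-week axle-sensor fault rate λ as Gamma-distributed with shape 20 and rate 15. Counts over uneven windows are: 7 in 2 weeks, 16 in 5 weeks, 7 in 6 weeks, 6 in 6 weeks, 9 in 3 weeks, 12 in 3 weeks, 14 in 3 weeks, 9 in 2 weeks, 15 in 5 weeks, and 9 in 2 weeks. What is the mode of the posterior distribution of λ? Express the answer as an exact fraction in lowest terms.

Total count: 7 + 16 + 7 + 6 + 9 + 12 + 14 + 9 + 15 + 9 = 104.
Total exposure: 2 + 5 + 6 + 6 + 3 + 3 + 3 + 2 + 5 + 2 = 37 weeks.
By Gamma–Poisson conjugacy, the posterior is Gamma(α + Σx, β + Σt) = Gamma(20 + 104, 15 + 37) = Gamma(124, 52).
Posterior mode = (α'−1)/β' = 123/52.

123/52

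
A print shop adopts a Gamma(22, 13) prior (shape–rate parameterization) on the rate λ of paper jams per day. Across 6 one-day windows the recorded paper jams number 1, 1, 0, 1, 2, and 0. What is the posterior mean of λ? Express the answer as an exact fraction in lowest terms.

27/19

Total count: 1 + 1 + 0 + 1 + 2 + 0 = 5.
Total exposure: 6 days.
Conjugate update: add total count to the shape and total exposure to the rate, giving Gamma(27, 19).
Posterior mean = α'/β' = 27/19.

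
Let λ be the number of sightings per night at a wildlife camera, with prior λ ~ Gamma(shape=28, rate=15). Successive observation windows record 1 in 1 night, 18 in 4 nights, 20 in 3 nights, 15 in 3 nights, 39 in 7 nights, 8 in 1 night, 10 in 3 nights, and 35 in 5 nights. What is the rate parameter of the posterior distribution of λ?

42

Total count: 1 + 18 + 20 + 15 + 39 + 8 + 10 + 35 = 146.
Total exposure: 1 + 4 + 3 + 3 + 7 + 1 + 3 + 5 = 27 nights.
The Gamma prior is conjugate for the Poisson rate, so λ | data ~ Gamma(28+146, 15+27) = Gamma(174, 42).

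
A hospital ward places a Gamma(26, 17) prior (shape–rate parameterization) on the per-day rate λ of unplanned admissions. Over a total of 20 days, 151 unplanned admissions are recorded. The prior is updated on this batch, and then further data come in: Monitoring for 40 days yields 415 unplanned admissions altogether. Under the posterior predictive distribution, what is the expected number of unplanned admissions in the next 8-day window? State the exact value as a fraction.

Total count 151 over total exposure 20 days.
After the first batch: Gamma(26 + 151, 17 + 20) = Gamma(177, 37).
Total count 415 over total exposure 40 days.
After the second batch: Gamma(177 + 415, 37 + 40) = Gamma(592, 77).
Predictive mean over an 8-day window = T·E[λ|data] = 8·592/77 = 4736/77.

4736/77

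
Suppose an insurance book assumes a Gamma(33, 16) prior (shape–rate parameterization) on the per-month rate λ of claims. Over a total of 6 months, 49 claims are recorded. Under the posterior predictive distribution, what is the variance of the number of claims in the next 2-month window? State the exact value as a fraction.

984/121

Total count 49 over total exposure 6 months.
The Gamma prior is conjugate for the Poisson rate, so λ | data ~ Gamma(33+49, 16+6) = Gamma(82, 22).
The posterior predictive for a window of length T is Negative Binomial with variance T·α'·(β'+T)/β'² = 2·82·24/484 = 984/121.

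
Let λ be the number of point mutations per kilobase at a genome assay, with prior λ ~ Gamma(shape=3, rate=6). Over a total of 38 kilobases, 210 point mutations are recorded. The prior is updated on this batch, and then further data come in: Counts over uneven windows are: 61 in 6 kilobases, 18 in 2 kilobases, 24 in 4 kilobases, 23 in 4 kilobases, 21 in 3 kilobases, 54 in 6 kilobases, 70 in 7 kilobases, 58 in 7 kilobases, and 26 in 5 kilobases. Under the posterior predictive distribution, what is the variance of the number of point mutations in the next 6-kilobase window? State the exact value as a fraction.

Total count 210 over total exposure 38 kilobases.
After the first batch: Gamma(3 + 210, 6 + 38) = Gamma(213, 44).
Total count: 61 + 18 + 24 + 23 + 21 + 54 + 70 + 58 + 26 = 355.
Total exposure: 6 + 2 + 4 + 4 + 3 + 6 + 7 + 7 + 5 = 44 kilobases.
After the second batch: Gamma(213 + 355, 44 + 44) = Gamma(568, 88).
The posterior predictive for a window of length T is Negative Binomial with variance T·α'·(β'+T)/β'² = 6·568·94/7744 = 10011/242.

10011/242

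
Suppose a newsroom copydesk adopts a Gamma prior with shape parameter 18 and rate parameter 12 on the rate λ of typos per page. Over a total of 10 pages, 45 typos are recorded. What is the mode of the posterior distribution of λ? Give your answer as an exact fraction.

31/11

Total count 45 over total exposure 10 pages.
Gamma(α, β) with Poisson data over total exposure Σt gives posterior Gamma(α+Σx, β+Σt) = Gamma(63, 22).
Posterior mode = (α'−1)/β' = 62/22 = 31/11.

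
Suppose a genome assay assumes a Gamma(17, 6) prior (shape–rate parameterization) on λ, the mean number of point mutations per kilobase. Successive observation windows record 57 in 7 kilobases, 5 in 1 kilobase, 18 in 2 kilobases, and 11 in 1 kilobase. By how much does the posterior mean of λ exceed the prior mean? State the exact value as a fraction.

Total count: 57 + 5 + 18 + 11 = 91.
Total exposure: 7 + 1 + 2 + 1 = 11 kilobases.
The Gamma prior is conjugate for the Poisson rate, so λ | data ~ Gamma(17+91, 6+11) = Gamma(108, 17).
Posterior mean = 108/17 = 108/17; prior mean = 17/6 = 17/6. Difference = 108/17 − 17/6 = 359/102.

359/102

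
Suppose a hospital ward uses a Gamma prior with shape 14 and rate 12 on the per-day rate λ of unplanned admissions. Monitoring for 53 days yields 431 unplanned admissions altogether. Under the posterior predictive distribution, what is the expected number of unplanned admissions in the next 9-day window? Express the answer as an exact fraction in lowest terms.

801/13

Total count 431 over total exposure 53 days.
Gamma(α, β) with Poisson data over total exposure Σt gives posterior Gamma(α+Σx, β+Σt) = Gamma(445, 65).
Predictive mean over a 9-day window = T·E[λ|data] = 9·445/65 = 801/13.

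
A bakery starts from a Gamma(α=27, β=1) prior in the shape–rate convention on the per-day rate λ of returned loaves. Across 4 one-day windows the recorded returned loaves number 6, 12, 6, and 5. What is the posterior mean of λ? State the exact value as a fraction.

Total count: 6 + 12 + 6 + 5 = 29.
Total exposure: 4 days.
Gamma(α, β) with Poisson data over total exposure Σt gives posterior Gamma(α+Σx, β+Σt) = Gamma(56, 5).
Posterior mean = α'/β' = 56/5.

56/5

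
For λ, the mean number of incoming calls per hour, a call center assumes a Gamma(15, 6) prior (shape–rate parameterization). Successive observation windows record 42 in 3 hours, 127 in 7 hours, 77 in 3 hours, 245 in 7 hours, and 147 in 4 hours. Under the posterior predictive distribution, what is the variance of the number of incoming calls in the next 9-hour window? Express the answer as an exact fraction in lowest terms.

Total count: 42 + 127 + 77 + 245 + 147 = 638.
Total exposure: 3 + 7 + 3 + 7 + 4 = 24 hours.
Conjugate update: add total count to the shape and total exposure to the rate, giving Gamma(653, 30).
The posterior predictive for a window of length T is Negative Binomial with variance T·α'·(β'+T)/β'² = 9·653·39/900 = 25467/100.

25467/100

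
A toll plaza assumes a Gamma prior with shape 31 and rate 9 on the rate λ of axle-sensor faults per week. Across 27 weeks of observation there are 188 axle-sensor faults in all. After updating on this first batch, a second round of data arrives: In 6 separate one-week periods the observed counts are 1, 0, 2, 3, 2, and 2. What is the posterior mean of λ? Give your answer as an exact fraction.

229/42

Total count 188 over total exposure 27 weeks.
After the first batch: Gamma(31 + 188, 9 + 27) = Gamma(219, 36).
Total count: 1 + 0 + 2 + 3 + 2 + 2 = 10.
Total exposure: 6 weeks.
After the second batch: Gamma(219 + 10, 36 + 6) = Gamma(229, 42).
Posterior mean = α'/β' = 229/42.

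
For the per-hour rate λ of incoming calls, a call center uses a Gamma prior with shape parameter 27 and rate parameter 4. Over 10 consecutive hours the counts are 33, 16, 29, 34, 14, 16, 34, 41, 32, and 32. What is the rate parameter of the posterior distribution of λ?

Total count: 33 + 16 + 29 + 34 + 14 + 16 + 34 + 41 + 32 + 32 = 281.
Total exposure: 10 hours.
By Gamma–Poisson conjugacy, the posterior is Gamma(α + Σx, β + Σt) = Gamma(27 + 281, 4 + 10) = Gamma(308, 14).

14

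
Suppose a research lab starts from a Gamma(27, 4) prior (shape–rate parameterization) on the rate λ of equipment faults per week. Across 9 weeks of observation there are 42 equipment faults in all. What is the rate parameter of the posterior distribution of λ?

13

Total count 42 over total exposure 9 weeks.
Gamma(α, β) with Poisson data over total exposure Σt gives posterior Gamma(α+Σx, β+Σt) = Gamma(69, 13).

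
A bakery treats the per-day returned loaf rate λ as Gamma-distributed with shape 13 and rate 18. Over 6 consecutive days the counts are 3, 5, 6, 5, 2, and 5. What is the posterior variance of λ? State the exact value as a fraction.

13/192

Total count: 3 + 5 + 6 + 5 + 2 + 5 = 26.
Total exposure: 6 days.
The Gamma prior is conjugate for the Poisson rate, so λ | data ~ Gamma(13+26, 18+6) = Gamma(39, 24).
Posterior variance = α'/β'² = 39/576 = 13/192.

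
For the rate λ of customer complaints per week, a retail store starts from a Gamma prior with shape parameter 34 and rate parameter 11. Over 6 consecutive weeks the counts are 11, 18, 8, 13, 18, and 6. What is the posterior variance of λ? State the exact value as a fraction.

Total count: 11 + 18 + 8 + 13 + 18 + 6 = 74.
Total exposure: 6 weeks.
Posterior: α' = 34 + 74 = 108, β' = 11 + 6 = 17.
Posterior variance = α'/β'² = 108/289.

108/289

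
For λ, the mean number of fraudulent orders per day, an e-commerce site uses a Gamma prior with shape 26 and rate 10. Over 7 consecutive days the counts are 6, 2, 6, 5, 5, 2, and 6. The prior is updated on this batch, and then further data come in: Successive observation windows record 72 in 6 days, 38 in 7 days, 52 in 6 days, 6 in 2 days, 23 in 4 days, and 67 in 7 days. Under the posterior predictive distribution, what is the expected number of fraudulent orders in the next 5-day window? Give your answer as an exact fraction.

1580/49

Total count: 6 + 2 + 6 + 5 + 5 + 2 + 6 = 32.
Total exposure: 7 days.
After the first batch: Gamma(26 + 32, 10 + 7) = Gamma(58, 17).
Total count: 72 + 38 + 52 + 6 + 23 + 67 = 258.
Total exposure: 6 + 7 + 6 + 2 + 4 + 7 = 32 days.
After the second batch: Gamma(58 + 258, 17 + 32) = Gamma(316, 49).
Predictive mean over a 5-day window = T·E[λ|data] = 5·316/49 = 1580/49.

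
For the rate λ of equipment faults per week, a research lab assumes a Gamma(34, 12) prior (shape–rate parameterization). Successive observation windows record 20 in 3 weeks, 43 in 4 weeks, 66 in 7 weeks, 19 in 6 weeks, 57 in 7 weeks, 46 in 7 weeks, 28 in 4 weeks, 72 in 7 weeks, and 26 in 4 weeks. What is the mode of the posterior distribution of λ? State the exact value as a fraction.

410/61

Total count: 20 + 43 + 66 + 19 + 57 + 46 + 28 + 72 + 26 = 377.
Total exposure: 3 + 4 + 7 + 6 + 7 + 7 + 4 + 7 + 4 = 49 weeks.
Conjugate update: add total count to the shape and total exposure to the rate, giving Gamma(411, 61).
Posterior mode = (α'−1)/β' = 410/61.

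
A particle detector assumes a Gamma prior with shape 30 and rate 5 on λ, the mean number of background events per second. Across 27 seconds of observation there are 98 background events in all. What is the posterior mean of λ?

4

Total count 98 over total exposure 27 seconds.
Gamma(α, β) with Poisson data over total exposure Σt gives posterior Gamma(α+Σx, β+Σt) = Gamma(128, 32).
Posterior mean = α'/β' = 128/32 = 4.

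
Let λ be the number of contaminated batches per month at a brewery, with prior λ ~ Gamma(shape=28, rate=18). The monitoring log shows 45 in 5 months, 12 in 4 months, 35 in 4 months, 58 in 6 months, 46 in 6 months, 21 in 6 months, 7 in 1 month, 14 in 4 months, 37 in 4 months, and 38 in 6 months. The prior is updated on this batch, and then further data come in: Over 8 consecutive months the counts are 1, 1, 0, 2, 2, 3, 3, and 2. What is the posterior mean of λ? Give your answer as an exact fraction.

355/72

Total count: 45 + 12 + 35 + 58 + 46 + 21 + 7 + 14 + 37 + 38 = 313.
Total exposure: 5 + 4 + 4 + 6 + 6 + 6 + 1 + 4 + 4 + 6 = 46 months.
After the first batch: Gamma(28 + 313, 18 + 46) = Gamma(341, 64).
Total count: 1 + 1 + 0 + 2 + 2 + 3 + 3 + 2 = 14.
Total exposure: 8 months.
After the second batch: Gamma(341 + 14, 64 + 8) = Gamma(355, 72).
Posterior mean = α'/β' = 355/72.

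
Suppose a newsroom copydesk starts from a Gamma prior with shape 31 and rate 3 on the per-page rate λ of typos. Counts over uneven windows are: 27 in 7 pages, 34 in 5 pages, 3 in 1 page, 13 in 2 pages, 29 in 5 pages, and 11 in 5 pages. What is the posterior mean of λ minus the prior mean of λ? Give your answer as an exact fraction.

-106/21

Total count: 27 + 34 + 3 + 13 + 29 + 11 = 117.
Total exposure: 7 + 5 + 1 + 2 + 5 + 5 = 25 pages.
Conjugate update: add total count to the shape and total exposure to the rate, giving Gamma(148, 28).
Posterior mean = 148/28 = 37/7; prior mean = 31/3 = 31/3. Difference = 37/7 − 31/3 = -106/21.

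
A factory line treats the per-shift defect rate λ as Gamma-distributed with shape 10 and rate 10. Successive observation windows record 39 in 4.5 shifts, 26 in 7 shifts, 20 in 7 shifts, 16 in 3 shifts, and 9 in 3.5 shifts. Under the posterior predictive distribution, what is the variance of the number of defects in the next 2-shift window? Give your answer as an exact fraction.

Total count: 39 + 26 + 20 + 16 + 9 = 110.
Total exposure: 4.5 + 7 + 7 + 3 + 3.5 = 25 shifts.
Gamma(α, β) with Poisson data over total exposure Σt gives posterior Gamma(α+Σx, β+Σt) = Gamma(120, 35).
The posterior predictive for a window of length T is Negative Binomial with variance T·α'·(β'+T)/β'² = 2·120·37/1225 = 1776/245.

1776/245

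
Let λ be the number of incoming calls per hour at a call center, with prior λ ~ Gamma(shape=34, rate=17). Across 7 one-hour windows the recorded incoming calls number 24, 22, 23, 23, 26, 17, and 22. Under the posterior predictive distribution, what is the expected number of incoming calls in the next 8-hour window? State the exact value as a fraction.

Total count: 24 + 22 + 23 + 23 + 26 + 17 + 22 = 157.
Total exposure: 7 hours.
Gamma(α, β) with Poisson data over total exposure Σt gives posterior Gamma(α+Σx, β+Σt) = Gamma(191, 24).
Predictive mean over an 8-hour window = T·E[λ|data] = 8·191/24 = 191/3.

191/3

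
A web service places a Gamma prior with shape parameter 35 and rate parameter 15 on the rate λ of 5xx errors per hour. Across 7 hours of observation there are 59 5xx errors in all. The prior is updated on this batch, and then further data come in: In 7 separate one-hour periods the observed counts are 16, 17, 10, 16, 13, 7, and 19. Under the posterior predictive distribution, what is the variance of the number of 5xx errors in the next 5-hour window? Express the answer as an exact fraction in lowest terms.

32640/841

Total count 59 over total exposure 7 hours.
After the first batch: Gamma(35 + 59, 15 + 7) = Gamma(94, 22).
Total count: 16 + 17 + 10 + 16 + 13 + 7 + 19 = 98.
Total exposure: 7 hours.
After the second batch: Gamma(94 + 98, 22 + 7) = Gamma(192, 29).
The posterior predictive for a window of length T is Negative Binomial with variance T·α'·(β'+T)/β'² = 5·192·34/841 = 32640/841.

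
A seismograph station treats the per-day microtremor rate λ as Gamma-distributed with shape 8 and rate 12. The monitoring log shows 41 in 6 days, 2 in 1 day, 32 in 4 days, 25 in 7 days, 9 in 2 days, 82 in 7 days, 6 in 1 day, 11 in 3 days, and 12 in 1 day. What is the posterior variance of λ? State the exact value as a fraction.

Total count: 41 + 2 + 32 + 25 + 9 + 82 + 6 + 11 + 12 = 220.
Total exposure: 6 + 1 + 4 + 7 + 2 + 7 + 1 + 3 + 1 = 32 days.
Conjugate update: add total count to the shape and total exposure to the rate, giving Gamma(228, 44).
Posterior variance = α'/β'² = 228/1936 = 57/484.

57/484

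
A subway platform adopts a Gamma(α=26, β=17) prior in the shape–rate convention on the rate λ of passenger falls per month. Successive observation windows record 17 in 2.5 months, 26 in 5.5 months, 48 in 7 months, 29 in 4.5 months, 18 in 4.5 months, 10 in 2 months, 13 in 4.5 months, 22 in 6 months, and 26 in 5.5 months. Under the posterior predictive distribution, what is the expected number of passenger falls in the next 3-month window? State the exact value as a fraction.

705/59

Total count: 17 + 26 + 48 + 29 + 18 + 10 + 13 + 22 + 26 = 209.
Total exposure: 2.5 + 5.5 + 7 + 4.5 + 4.5 + 2 + 4.5 + 6 + 5.5 = 42 months.
Gamma(α, β) with Poisson data over total exposure Σt gives posterior Gamma(α+Σx, β+Σt) = Gamma(235, 59).
Predictive mean over a 3-month window = T·E[λ|data] = 3·235/59 = 705/59.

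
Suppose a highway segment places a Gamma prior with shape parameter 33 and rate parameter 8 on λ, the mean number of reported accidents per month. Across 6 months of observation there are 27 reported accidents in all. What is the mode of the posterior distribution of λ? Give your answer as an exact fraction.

59/14

Total count 27 over total exposure 6 months.
By Gamma–Poisson conjugacy, the posterior is Gamma(α + Σx, β + Σt) = Gamma(33 + 27, 8 + 6) = Gamma(60, 14).
Posterior mode = (α'−1)/β' = 59/14.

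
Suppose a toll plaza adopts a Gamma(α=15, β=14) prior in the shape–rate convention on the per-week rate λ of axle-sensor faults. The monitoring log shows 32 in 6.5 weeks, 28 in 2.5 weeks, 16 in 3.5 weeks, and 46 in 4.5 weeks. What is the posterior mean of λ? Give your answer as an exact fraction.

Total count: 32 + 28 + 16 + 46 = 122.
Total exposure: 6.5 + 2.5 + 3.5 + 4.5 = 17 weeks.
Conjugate update: add total count to the shape and total exposure to the rate, giving Gamma(137, 31).
Posterior mean = α'/β' = 137/31.

137/31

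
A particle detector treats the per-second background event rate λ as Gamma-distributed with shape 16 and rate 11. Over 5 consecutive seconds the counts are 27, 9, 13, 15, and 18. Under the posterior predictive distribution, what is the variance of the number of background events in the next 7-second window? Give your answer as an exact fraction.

7889/128

Total count: 27 + 9 + 13 + 15 + 18 = 82.
Total exposure: 5 seconds.
By Gamma–Poisson conjugacy, the posterior is Gamma(α + Σx, β + Σt) = Gamma(16 + 82, 11 + 5) = Gamma(98, 16).
The posterior predictive for a window of length T is Negative Binomial with variance T·α'·(β'+T)/β'² = 7·98·23/256 = 7889/128.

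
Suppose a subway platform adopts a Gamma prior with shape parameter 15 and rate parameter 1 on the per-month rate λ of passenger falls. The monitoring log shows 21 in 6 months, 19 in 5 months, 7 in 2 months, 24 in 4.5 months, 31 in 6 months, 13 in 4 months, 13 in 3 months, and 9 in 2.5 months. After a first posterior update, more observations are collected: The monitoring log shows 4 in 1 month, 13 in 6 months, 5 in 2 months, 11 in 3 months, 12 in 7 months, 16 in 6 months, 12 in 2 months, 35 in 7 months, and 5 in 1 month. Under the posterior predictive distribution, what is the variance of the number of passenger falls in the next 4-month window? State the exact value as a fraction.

Total count: 21 + 19 + 7 + 24 + 31 + 13 + 13 + 9 = 137.
Total exposure: 6 + 5 + 2 + 4.5 + 6 + 4 + 3 + 2.5 = 33 months.
After the first batch: Gamma(15 + 137, 1 + 33) = Gamma(152, 34).
Total count: 4 + 13 + 5 + 11 + 12 + 16 + 12 + 35 + 5 = 113.
Total exposure: 1 + 6 + 2 + 3 + 7 + 6 + 2 + 7 + 1 = 35 months.
After the second batch: Gamma(152 + 113, 34 + 35) = Gamma(265, 69).
The posterior predictive for a window of length T is Negative Binomial with variance T·α'·(β'+T)/β'² = 4·265·73/4761 = 77380/4761.

77380/4761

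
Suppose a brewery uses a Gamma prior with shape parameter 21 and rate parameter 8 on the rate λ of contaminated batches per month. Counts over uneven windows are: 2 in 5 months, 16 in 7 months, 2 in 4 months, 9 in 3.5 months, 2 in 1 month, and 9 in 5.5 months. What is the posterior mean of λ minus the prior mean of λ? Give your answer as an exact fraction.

Total count: 2 + 16 + 2 + 9 + 2 + 9 = 40.
Total exposure: 5 + 7 + 4 + 3.5 + 1 + 5.5 = 26 months.
Conjugate update: add total count to the shape and total exposure to the rate, giving Gamma(61, 34).
Posterior mean = 61/34 = 61/34; prior mean = 21/8 = 21/8. Difference = 61/34 − 21/8 = -113/136.

-113/136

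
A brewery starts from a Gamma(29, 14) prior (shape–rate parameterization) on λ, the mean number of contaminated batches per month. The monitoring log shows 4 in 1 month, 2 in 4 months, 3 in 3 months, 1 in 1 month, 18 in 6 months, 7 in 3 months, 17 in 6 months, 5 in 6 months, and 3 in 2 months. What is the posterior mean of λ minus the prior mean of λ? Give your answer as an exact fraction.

Total count: 4 + 2 + 3 + 1 + 18 + 7 + 17 + 5 + 3 = 60.
Total exposure: 1 + 4 + 3 + 1 + 6 + 3 + 6 + 6 + 2 = 32 months.
Posterior: α' = 29 + 60 = 89, β' = 14 + 32 = 46.
Posterior mean = 89/46 = 89/46; prior mean = 29/14 = 29/14. Difference = 89/46 − 29/14 = -22/161.

-22/161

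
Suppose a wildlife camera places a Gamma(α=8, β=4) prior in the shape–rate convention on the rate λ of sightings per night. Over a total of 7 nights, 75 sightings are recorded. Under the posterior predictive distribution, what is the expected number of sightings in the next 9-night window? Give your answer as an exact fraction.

747/11

Total count 75 over total exposure 7 nights.
Posterior: α' = 8 + 75 = 83, β' = 4 + 7 = 11.
Predictive mean over a 9-night window = T·E[λ|data] = 9·83/11 = 747/11.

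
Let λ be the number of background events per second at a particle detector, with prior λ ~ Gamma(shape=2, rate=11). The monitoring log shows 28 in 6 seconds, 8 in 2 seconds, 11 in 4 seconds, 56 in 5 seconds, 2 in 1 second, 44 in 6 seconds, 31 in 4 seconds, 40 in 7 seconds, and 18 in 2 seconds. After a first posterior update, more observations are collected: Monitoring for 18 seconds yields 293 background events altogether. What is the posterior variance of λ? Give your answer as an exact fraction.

Total count: 28 + 8 + 11 + 56 + 2 + 44 + 31 + 40 + 18 = 238.
Total exposure: 6 + 2 + 4 + 5 + 1 + 6 + 4 + 7 + 2 = 37 seconds.
After the first batch: Gamma(2 + 238, 11 + 37) = Gamma(240, 48).
Total count 293 over total exposure 18 seconds.
After the second batch: Gamma(240 + 293, 48 + 18) = Gamma(533, 66).
Posterior variance = α'/β'² = 533/4356.

533/4356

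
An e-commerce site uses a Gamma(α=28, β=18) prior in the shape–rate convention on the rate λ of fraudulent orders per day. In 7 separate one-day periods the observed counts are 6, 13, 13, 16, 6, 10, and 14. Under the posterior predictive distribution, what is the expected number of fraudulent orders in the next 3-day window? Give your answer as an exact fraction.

Total count: 6 + 13 + 13 + 16 + 6 + 10 + 14 = 78.
Total exposure: 7 days.
Conjugate update: add total count to the shape and total exposure to the rate, giving Gamma(106, 25).
Predictive mean over a 3-day window = T·E[λ|data] = 3·106/25 = 318/25.

318/25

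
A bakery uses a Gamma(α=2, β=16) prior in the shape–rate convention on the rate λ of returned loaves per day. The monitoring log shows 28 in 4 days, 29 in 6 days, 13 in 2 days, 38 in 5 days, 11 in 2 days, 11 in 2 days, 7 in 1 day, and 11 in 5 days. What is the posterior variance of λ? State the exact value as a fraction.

150/1849

Total count: 28 + 29 + 13 + 38 + 11 + 11 + 7 + 11 = 148.
Total exposure: 4 + 6 + 2 + 5 + 2 + 2 + 1 + 5 = 27 days.
Posterior: α' = 2 + 148 = 150, β' = 16 + 27 = 43.
Posterior variance = α'/β'² = 150/1849.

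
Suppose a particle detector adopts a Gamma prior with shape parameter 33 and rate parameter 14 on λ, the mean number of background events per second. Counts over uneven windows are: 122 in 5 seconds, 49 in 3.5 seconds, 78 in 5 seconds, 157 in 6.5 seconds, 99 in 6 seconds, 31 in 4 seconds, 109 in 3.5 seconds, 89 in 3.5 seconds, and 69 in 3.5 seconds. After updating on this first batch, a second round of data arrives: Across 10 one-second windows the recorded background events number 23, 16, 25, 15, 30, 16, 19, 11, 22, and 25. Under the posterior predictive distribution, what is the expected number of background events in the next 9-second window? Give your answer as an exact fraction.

6228/43

Total count: 122 + 49 + 78 + 157 + 99 + 31 + 109 + 89 + 69 = 803.
Total exposure: 5 + 3.5 + 5 + 6.5 + 6 + 4 + 3.5 + 3.5 + 3.5 = 40.5 seconds.
After the first batch: Gamma(33 + 803, 14 + 40.5) = Gamma(836, 109/2).
Total count: 23 + 16 + 25 + 15 + 30 + 16 + 19 + 11 + 22 + 25 = 202.
Total exposure: 10 seconds.
After the second batch: Gamma(836 + 202, 109/2 + 10) = Gamma(1038, 129/2).
Predictive mean over a 9-second window = T·E[λ|data] = 9·1038/(129/2) = 6228/43.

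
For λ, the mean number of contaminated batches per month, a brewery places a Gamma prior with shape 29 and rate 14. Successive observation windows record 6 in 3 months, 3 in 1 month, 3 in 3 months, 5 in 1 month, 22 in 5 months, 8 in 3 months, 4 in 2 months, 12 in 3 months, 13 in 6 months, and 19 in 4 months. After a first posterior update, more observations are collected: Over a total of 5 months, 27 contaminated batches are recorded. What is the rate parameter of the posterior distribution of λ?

50

Total count: 6 + 3 + 3 + 5 + 22 + 8 + 4 + 12 + 13 + 19 = 95.
Total exposure: 3 + 1 + 3 + 1 + 5 + 3 + 2 + 3 + 6 + 4 = 31 months.
After the first batch: Gamma(29 + 95, 14 + 31) = Gamma(124, 45).
Total count 27 over total exposure 5 months.
After the second batch: Gamma(124 + 27, 45 + 5) = Gamma(151, 50).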